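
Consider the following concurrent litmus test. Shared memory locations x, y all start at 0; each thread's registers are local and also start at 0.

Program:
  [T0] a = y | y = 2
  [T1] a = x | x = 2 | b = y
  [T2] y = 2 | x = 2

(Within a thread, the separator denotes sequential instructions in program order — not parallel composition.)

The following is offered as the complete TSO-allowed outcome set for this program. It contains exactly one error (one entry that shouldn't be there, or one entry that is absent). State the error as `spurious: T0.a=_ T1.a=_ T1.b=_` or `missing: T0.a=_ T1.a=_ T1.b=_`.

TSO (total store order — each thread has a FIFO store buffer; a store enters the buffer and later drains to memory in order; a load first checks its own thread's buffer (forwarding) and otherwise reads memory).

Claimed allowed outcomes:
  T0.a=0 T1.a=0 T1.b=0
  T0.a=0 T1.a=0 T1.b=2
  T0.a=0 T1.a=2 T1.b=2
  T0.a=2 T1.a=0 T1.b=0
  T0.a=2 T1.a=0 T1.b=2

missing: T0.a=2 T1.a=2 T1.b=2

outcome vector order: (T0.a,T1.a,T1.b)
TSO: 6 outcomes — {0/0/0 0/0/2 0/2/2 2/0/0 2/0/2 2/2/2}
TSO∖claimed = {2/2/2}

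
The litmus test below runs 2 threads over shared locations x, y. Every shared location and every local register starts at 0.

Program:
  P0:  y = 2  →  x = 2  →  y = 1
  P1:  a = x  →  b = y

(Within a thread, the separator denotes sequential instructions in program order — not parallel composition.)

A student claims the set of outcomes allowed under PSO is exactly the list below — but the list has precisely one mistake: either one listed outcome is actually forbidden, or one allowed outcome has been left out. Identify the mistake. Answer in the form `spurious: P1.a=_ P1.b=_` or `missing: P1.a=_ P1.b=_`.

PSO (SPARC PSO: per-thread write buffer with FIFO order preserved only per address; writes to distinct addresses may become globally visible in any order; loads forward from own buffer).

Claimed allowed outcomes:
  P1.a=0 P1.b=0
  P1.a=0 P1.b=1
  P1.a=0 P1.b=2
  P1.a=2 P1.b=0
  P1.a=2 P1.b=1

missing: P1.a=2 P1.b=2

outcome vector order: (P1.a,P1.b)
under PSO → <0 0> <0 1> <0 2> <2 0> <2 1> <2 2>
PSO∖claimed = {<2 2>}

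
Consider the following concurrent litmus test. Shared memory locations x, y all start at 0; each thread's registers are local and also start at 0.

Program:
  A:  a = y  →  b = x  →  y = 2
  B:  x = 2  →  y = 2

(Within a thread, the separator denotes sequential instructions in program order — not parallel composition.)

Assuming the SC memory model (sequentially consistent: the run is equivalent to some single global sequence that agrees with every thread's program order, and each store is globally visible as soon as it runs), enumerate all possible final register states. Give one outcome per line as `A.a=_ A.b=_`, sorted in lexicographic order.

A.a=0 A.b=0
A.a=0 A.b=2
A.a=2 A.b=2

outcome vector order: (A.a,A.b)
|SC outcomes| = 3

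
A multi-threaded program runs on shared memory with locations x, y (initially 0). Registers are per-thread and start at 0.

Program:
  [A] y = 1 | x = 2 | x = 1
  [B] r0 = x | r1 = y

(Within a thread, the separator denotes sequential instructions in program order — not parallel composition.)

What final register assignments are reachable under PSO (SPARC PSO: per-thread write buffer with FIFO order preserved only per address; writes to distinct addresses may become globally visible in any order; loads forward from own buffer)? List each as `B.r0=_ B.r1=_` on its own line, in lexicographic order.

B.r0=0 B.r1=0
B.r0=0 B.r1=1
B.r0=1 B.r1=0
B.r0=1 B.r1=1
B.r0=2 B.r1=0
B.r0=2 B.r1=1

outcome vector order: (B.r0,B.r1)
|PSO outcomes| = 6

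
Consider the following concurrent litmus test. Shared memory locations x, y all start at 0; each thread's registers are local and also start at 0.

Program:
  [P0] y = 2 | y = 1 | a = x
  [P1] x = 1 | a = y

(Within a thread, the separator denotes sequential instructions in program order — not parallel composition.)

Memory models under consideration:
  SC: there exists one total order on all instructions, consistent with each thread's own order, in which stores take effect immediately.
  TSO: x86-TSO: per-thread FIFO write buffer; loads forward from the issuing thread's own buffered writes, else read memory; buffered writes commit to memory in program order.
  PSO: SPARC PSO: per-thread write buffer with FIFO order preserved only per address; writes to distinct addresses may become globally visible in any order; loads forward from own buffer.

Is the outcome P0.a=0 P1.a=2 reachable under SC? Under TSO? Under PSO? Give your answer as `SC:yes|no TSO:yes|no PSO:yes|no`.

SC:no TSO:yes PSO:yes

outcome vector order: (P0.a,P1.a)
SC: 4 outcomes — {(0,1); (1,0); (1,1); (1,2)}
TSO: 6 outcomes — {(0,0); (0,1); (0,2); (1,0); (1,1); (1,2)}
PSO: 6 outcomes — {(0,0); (0,1); (0,2); (1,0); (1,1); (1,2)}
target (0,2) ∈ {TSO,PSO}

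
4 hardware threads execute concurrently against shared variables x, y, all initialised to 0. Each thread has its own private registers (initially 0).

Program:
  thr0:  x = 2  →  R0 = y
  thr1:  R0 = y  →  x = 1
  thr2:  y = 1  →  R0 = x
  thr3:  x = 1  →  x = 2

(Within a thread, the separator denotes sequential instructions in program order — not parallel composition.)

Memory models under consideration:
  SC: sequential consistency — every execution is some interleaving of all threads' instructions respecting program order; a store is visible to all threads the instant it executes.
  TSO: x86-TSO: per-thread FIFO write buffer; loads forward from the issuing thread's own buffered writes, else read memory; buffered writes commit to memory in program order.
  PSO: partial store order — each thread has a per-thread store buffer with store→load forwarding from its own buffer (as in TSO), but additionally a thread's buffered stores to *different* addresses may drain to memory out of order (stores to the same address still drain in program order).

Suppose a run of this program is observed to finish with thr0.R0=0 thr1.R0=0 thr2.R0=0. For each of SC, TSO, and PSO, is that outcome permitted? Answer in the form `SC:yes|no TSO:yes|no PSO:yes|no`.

outcome vector order: (thr0.R0,thr1.R0,thr2.R0)
under SC → (0,0,1), (0,0,2), (0,1,1), (0,1,2), (1,0,0), (1,0,1), (1,0,2), (1,1,0), (1,1,1), (1,1,2)
under TSO → (0,0,0), (0,0,1), (0,0,2), (0,1,0), (0,1,1), (0,1,2), (1,0,0), (1,0,1), (1,0,2), (1,1,0), (1,1,1), (1,1,2)
under PSO → (0,0,0), (0,0,1), (0,0,2), (0,1,0), (0,1,1), (0,1,2), (1,0,0), (1,0,1), (1,0,2), (1,1,0), (1,1,1), (1,1,2)
target (0,0,0) ∈ {TSO,PSO}

SC:no TSO:yes PSO:yes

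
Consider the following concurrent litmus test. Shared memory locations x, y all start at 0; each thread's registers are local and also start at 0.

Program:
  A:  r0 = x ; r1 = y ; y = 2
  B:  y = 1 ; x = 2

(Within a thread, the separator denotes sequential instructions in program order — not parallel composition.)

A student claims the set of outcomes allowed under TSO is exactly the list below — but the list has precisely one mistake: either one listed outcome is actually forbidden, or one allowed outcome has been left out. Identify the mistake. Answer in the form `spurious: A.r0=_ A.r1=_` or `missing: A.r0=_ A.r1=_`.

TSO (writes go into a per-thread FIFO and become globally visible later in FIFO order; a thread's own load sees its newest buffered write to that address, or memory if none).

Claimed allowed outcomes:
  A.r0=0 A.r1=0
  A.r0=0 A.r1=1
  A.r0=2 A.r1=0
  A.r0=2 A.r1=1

spurious: A.r0=2 A.r1=0

outcome vector order: (A.r0,A.r1)
TSO: 3 outcomes — {00, 01, 21}
claimed∖TSO = {20}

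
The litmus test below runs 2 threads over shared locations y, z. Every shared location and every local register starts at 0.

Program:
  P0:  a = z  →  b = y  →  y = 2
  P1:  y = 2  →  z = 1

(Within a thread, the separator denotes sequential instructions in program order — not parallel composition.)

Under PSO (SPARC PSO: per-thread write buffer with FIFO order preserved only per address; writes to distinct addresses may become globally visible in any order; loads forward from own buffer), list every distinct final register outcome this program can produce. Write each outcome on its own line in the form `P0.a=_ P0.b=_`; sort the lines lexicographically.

outcome vector order: (P0.a,P0.b)
|PSO outcomes| = 4

P0.a=0 P0.b=0
P0.a=0 P0.b=2
P0.a=1 P0.b=0
P0.a=1 P0.b=2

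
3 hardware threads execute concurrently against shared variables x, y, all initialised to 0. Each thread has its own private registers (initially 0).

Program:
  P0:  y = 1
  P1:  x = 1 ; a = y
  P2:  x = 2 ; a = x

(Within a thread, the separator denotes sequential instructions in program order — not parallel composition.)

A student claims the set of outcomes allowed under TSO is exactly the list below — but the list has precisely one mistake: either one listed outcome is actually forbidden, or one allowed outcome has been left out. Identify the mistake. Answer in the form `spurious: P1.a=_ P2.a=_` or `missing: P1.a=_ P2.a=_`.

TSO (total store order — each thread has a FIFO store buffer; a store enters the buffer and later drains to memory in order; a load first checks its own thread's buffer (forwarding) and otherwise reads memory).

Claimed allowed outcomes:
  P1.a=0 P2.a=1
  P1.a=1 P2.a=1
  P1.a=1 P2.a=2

outcome vector order: (P1.a,P2.a)
TSO: 4 outcomes — {01 02 11 12}
TSO∖claimed = {02}

missing: P1.a=0 P2.a=2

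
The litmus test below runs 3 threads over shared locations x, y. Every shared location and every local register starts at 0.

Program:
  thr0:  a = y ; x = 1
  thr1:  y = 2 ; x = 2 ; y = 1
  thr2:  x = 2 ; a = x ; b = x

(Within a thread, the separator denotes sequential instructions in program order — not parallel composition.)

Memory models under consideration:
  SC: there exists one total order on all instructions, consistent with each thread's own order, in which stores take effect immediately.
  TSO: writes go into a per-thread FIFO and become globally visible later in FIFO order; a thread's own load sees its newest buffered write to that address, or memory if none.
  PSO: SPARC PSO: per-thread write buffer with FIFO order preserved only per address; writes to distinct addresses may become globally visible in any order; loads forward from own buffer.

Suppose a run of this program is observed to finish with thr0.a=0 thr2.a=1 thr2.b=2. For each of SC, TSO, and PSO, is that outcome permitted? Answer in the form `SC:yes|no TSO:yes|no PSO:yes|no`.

outcome vector order: (thr0.a,thr2.a,thr2.b)
under SC → <0 1 1>; <0 1 2>; <0 2 1>; <0 2 2>; <1 1 1>; <1 2 1>; <1 2 2>; <2 1 1>; <2 1 2>; <2 2 1>; <2 2 2>
under TSO → <0 1 1>; <0 1 2>; <0 2 1>; <0 2 2>; <1 1 1>; <1 2 1>; <1 2 2>; <2 1 1>; <2 1 2>; <2 2 1>; <2 2 2>
under PSO → <0 1 1>; <0 1 2>; <0 2 1>; <0 2 2>; <1 1 1>; <1 1 2>; <1 2 1>; <1 2 2>; <2 1 1>; <2 1 2>; <2 2 1>; <2 2 2>
target <0 1 2> ∈ {SC,TSO,PSO}

SC:yes TSO:yes PSO:yes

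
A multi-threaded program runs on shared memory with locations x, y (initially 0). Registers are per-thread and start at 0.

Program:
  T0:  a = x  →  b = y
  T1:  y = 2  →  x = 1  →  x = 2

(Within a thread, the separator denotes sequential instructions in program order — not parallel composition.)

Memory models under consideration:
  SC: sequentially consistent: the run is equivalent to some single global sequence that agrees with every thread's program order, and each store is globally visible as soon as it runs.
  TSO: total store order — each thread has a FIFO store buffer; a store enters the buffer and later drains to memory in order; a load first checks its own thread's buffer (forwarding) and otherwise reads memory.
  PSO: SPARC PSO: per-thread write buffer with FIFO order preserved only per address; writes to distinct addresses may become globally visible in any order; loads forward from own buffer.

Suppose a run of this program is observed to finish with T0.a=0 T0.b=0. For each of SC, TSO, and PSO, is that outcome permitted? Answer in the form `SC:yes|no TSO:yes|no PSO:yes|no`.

outcome vector order: (T0.a,T0.b)
[SC] allowed = {<0 0>; <0 2>; <1 2>; <2 2>}
[TSO] allowed = {<0 0>; <0 2>; <1 2>; <2 2>}
[PSO] allowed = {<0 0>; <0 2>; <1 0>; <1 2>; <2 0>; <2 2>}
target <0 0> ∈ {SC,TSO,PSO}

SC:yes TSO:yes PSO:yes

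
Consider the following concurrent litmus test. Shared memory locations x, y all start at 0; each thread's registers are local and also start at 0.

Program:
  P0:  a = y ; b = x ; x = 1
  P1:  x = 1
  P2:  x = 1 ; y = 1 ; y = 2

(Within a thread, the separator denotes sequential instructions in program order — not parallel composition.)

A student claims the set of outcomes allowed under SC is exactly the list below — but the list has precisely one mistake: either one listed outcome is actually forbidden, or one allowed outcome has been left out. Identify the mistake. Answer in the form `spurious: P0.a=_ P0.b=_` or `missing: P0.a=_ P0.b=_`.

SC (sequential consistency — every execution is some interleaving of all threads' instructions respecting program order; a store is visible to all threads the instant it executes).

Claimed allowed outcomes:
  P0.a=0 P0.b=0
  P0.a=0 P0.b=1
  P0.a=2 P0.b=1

missing: P0.a=1 P0.b=1

outcome vector order: (P0.a,P0.b)
SC: 4 outcomes — {00; 01; 11; 21}
SC∖claimed = {11}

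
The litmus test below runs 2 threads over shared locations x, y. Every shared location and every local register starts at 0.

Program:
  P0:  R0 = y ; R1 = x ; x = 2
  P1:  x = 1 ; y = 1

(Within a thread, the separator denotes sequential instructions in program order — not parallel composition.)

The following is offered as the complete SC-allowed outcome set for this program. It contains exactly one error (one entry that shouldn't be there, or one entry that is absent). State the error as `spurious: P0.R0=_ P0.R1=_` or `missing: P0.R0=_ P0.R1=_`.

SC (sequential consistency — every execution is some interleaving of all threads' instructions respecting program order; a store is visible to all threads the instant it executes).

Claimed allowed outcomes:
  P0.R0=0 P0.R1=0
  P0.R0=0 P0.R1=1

outcome vector order: (P0.R0,P0.R1)
[SC] allowed = {(0,0) (0,1) (1,1)}
SC∖claimed = {(1,1)}

missing: P0.R0=1 P0.R1=1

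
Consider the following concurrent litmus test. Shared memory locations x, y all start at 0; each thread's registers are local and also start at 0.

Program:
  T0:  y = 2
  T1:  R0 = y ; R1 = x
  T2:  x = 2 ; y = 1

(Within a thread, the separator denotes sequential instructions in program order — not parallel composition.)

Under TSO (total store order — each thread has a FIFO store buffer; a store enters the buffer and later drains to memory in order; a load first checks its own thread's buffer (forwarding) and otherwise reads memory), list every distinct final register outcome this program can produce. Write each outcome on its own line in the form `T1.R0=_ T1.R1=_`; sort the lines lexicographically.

outcome vector order: (T1.R0,T1.R1)
|TSO outcomes| = 5

T1.R0=0 T1.R1=0
T1.R0=0 T1.R1=2
T1.R0=1 T1.R1=2
T1.R0=2 T1.R1=0
T1.R0=2 T1.R1=2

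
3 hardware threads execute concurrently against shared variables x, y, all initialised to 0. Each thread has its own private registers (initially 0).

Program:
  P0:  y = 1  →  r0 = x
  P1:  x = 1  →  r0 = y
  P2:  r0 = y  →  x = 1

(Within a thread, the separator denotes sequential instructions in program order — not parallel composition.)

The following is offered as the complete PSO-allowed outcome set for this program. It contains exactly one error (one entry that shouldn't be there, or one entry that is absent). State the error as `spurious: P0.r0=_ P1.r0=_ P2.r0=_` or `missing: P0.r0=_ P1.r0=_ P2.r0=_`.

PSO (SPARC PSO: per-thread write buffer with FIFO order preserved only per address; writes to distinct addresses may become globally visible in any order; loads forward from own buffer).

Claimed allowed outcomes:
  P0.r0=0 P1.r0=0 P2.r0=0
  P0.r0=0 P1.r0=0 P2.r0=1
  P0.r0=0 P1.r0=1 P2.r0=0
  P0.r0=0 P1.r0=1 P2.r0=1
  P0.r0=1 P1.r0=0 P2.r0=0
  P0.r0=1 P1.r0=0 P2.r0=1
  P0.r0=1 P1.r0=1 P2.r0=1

outcome vector order: (P0.r0,P1.r0,P2.r0)
[PSO] allowed = {0/0/0; 0/0/1; 0/1/0; 0/1/1; 1/0/0; 1/0/1; 1/1/0; 1/1/1}
PSO∖claimed = {1/1/0}

missing: P0.r0=1 P1.r0=1 P2.r0=0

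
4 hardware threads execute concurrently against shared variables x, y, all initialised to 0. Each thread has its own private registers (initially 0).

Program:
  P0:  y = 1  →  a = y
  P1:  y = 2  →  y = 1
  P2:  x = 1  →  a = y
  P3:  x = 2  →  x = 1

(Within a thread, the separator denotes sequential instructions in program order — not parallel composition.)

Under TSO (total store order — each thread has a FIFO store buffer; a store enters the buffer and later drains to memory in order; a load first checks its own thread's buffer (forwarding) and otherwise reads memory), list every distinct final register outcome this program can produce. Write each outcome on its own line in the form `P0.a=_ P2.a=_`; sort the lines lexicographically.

outcome vector order: (P0.a,P2.a)
|TSO outcomes| = 6

P0.a=1 P2.a=0
P0.a=1 P2.a=1
P0.a=1 P2.a=2
P0.a=2 P2.a=0
P0.a=2 P2.a=1
P0.a=2 P2.a=2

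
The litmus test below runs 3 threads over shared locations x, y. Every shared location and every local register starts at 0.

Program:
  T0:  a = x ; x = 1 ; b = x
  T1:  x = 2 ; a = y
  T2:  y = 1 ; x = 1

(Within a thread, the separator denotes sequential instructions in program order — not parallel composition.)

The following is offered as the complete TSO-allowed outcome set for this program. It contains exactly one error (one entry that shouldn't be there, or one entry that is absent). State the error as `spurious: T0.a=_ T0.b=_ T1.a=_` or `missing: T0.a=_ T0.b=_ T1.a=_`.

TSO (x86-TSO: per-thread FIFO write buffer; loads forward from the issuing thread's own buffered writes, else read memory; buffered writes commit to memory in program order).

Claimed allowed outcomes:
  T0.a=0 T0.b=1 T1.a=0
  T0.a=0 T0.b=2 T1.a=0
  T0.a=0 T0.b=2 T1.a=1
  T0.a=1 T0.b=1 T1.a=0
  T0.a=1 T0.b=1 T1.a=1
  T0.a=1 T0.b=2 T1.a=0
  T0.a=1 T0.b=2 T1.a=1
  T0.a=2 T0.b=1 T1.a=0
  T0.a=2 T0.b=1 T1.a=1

outcome vector order: (T0.a,T0.b,T1.a)
[TSO] allowed = {<0 1 0>, <0 1 1>, <0 2 0>, <0 2 1>, <1 1 0>, <1 1 1>, <1 2 0>, <1 2 1>, <2 1 0>, <2 1 1>}
TSO∖claimed = {<0 1 1>}

missing: T0.a=0 T0.b=1 T1.a=1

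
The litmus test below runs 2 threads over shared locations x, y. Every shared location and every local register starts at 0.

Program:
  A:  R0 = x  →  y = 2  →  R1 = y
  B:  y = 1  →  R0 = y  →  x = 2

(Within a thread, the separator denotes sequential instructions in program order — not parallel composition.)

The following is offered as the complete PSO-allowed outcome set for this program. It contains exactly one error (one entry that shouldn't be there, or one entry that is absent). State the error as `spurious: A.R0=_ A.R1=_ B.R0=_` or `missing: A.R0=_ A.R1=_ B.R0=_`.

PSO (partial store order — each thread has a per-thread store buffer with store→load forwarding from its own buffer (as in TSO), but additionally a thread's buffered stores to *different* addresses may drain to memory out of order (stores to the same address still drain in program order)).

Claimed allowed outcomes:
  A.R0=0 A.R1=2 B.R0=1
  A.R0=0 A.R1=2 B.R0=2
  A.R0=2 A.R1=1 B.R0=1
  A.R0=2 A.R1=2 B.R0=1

outcome vector order: (A.R0,A.R1,B.R0)
PSO (5): <0 1 1>; <0 2 1>; <0 2 2>; <2 1 1>; <2 2 1>
PSO∖claimed = {<0 1 1>}

missing: A.R0=0 A.R1=1 B.R0=1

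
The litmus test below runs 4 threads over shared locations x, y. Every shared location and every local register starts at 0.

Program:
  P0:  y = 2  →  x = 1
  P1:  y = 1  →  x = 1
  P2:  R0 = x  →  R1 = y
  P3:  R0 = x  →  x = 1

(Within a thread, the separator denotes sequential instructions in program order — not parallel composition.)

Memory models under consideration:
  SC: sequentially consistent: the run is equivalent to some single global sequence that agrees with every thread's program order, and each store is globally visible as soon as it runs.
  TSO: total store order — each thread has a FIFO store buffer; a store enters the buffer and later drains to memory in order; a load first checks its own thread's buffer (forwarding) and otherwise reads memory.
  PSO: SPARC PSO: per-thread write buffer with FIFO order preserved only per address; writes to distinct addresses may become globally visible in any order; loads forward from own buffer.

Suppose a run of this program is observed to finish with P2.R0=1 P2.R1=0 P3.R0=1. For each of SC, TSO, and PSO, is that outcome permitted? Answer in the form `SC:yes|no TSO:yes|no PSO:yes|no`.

outcome vector order: (P2.R0,P2.R1,P3.R0)
[SC] allowed = {(0,0,0); (0,0,1); (0,1,0); (0,1,1); (0,2,0); (0,2,1); (1,0,0); (1,1,0); (1,1,1); (1,2,0); (1,2,1)}
[TSO] allowed = {(0,0,0); (0,0,1); (0,1,0); (0,1,1); (0,2,0); (0,2,1); (1,0,0); (1,1,0); (1,1,1); (1,2,0); (1,2,1)}
[PSO] allowed = {(0,0,0); (0,0,1); (0,1,0); (0,1,1); (0,2,0); (0,2,1); (1,0,0); (1,0,1); (1,1,0); (1,1,1); (1,2,0); (1,2,1)}
target (1,0,1) ∈ {PSO}

SC:no TSO:no PSO:yes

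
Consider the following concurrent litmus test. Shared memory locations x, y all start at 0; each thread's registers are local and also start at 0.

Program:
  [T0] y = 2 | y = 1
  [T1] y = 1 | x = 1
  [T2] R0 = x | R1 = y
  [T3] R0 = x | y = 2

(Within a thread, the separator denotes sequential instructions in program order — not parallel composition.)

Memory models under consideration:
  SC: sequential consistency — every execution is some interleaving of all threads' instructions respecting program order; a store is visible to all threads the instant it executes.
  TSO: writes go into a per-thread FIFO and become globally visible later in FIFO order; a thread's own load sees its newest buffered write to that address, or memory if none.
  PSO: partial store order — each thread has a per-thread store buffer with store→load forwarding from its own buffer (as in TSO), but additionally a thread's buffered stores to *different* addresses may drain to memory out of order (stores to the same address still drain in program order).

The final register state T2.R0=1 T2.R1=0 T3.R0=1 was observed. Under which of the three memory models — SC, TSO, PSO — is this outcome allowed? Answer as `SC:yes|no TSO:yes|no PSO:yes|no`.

outcome vector order: (T2.R0,T2.R1,T3.R0)
[SC] allowed = {<0 0 0>; <0 0 1>; <0 1 0>; <0 1 1>; <0 2 0>; <0 2 1>; <1 1 0>; <1 1 1>; <1 2 0>; <1 2 1>}
[TSO] allowed = {<0 0 0>; <0 0 1>; <0 1 0>; <0 1 1>; <0 2 0>; <0 2 1>; <1 1 0>; <1 1 1>; <1 2 0>; <1 2 1>}
[PSO] allowed = {<0 0 0>; <0 0 1>; <0 1 0>; <0 1 1>; <0 2 0>; <0 2 1>; <1 0 0>; <1 0 1>; <1 1 0>; <1 1 1>; <1 2 0>; <1 2 1>}
target <1 0 1> ∈ {PSO}

SC:no TSO:no PSO:yes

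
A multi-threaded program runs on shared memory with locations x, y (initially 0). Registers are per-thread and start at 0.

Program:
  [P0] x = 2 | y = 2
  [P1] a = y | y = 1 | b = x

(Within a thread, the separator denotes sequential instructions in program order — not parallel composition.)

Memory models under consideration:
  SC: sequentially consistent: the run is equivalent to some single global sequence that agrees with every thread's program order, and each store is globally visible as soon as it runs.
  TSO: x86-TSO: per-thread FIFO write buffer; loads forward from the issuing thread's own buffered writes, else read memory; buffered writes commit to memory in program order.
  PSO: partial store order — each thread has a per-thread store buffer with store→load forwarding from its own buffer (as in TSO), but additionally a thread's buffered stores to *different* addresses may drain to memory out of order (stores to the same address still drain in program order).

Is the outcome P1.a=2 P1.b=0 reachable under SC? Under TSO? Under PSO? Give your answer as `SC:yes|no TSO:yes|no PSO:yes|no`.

outcome vector order: (P1.a,P1.b)
SC (3): 0/0; 0/2; 2/2
TSO (3): 0/0; 0/2; 2/2
PSO (4): 0/0; 0/2; 2/0; 2/2
target 2/0 ∈ {PSO}

SC:no TSO:no PSO:yes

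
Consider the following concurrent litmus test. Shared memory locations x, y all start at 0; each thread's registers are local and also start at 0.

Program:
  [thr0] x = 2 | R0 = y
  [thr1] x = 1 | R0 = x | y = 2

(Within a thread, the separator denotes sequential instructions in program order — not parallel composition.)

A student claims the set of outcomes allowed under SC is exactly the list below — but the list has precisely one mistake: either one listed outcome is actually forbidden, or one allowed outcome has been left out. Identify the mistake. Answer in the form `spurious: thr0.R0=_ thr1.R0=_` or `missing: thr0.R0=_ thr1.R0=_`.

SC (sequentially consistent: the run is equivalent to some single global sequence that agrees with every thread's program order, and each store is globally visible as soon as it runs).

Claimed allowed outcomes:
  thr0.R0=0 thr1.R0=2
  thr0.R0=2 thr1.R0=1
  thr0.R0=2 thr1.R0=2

missing: thr0.R0=0 thr1.R0=1

outcome vector order: (thr0.R0,thr1.R0)
[SC] allowed = {(0,1) (0,2) (2,1) (2,2)}
SC∖claimed = {(0,1)}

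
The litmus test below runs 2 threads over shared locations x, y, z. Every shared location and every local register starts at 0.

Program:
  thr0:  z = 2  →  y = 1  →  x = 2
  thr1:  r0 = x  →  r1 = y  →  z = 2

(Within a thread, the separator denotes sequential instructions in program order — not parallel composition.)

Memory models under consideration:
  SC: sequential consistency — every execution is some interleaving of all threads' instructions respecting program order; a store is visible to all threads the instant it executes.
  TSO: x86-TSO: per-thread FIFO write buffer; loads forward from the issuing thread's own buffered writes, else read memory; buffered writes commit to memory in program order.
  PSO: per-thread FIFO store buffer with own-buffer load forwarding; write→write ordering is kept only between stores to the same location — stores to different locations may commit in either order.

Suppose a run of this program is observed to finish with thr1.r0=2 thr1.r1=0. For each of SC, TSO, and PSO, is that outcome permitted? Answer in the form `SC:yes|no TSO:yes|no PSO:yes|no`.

SC:no TSO:no PSO:yes

outcome vector order: (thr1.r0,thr1.r1)
under SC → <0 0>, <0 1>, <2 1>
under TSO → <0 0>, <0 1>, <2 1>
under PSO → <0 0>, <0 1>, <2 0>, <2 1>
target <2 0> ∈ {PSO}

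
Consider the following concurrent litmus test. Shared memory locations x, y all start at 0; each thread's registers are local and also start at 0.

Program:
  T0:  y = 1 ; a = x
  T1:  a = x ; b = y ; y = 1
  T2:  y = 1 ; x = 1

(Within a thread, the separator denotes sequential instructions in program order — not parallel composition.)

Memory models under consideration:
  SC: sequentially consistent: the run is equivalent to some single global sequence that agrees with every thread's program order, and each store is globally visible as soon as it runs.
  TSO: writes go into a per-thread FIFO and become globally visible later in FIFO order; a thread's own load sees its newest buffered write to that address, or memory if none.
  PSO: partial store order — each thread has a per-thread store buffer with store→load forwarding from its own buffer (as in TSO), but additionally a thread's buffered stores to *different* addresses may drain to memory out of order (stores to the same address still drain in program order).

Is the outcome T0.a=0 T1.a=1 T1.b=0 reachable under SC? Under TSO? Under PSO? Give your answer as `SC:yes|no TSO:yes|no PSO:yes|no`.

outcome vector order: (T0.a,T1.a,T1.b)
[SC] allowed = {0/0/0; 0/0/1; 0/1/1; 1/0/0; 1/0/1; 1/1/1}
[TSO] allowed = {0/0/0; 0/0/1; 0/1/1; 1/0/0; 1/0/1; 1/1/1}
[PSO] allowed = {0/0/0; 0/0/1; 0/1/0; 0/1/1; 1/0/0; 1/0/1; 1/1/0; 1/1/1}
target 0/1/0 ∈ {PSO}

SC:no TSO:no PSO:yes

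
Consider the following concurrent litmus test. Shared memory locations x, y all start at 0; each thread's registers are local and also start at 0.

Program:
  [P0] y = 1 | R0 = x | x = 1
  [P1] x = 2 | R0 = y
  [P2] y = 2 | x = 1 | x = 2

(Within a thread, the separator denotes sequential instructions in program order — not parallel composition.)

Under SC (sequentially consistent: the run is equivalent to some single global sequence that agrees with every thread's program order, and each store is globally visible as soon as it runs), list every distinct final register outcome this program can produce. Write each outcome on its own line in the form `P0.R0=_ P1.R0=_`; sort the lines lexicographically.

outcome vector order: (P0.R0,P1.R0)
|SC outcomes| = 8

P0.R0=0 P1.R0=1
P0.R0=0 P1.R0=2
P0.R0=1 P1.R0=0
P0.R0=1 P1.R0=1
P0.R0=1 P1.R0=2
P0.R0=2 P1.R0=0
P0.R0=2 P1.R0=1
P0.R0=2 P1.R0=2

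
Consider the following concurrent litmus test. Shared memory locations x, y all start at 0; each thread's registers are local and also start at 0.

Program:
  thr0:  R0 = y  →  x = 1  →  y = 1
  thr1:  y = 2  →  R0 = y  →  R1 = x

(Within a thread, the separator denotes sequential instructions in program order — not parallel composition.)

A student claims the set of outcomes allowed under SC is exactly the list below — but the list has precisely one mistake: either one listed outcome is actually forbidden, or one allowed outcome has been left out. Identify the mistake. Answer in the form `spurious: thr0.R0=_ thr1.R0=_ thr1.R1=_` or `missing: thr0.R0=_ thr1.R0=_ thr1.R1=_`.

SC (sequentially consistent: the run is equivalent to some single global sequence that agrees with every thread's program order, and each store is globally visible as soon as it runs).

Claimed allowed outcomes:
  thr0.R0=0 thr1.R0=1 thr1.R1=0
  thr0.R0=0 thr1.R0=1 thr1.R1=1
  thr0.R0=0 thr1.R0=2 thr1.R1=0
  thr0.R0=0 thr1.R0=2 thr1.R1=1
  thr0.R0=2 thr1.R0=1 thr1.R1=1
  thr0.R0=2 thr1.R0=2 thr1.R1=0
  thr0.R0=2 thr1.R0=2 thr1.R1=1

spurious: thr0.R0=0 thr1.R0=1 thr1.R1=0

outcome vector order: (thr0.R0,thr1.R0,thr1.R1)
[SC] allowed = {(0,1,1), (0,2,0), (0,2,1), (2,1,1), (2,2,0), (2,2,1)}
claimed∖SC = {(0,1,0)}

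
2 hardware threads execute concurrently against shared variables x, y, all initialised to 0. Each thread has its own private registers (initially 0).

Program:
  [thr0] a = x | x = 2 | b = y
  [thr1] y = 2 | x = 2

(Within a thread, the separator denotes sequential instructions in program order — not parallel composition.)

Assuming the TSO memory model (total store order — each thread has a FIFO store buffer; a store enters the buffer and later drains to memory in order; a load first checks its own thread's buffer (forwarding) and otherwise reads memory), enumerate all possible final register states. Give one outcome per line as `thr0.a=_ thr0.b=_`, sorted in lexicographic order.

thr0.a=0 thr0.b=0
thr0.a=0 thr0.b=2
thr0.a=2 thr0.b=2

outcome vector order: (thr0.a,thr0.b)
|TSO outcomes| = 3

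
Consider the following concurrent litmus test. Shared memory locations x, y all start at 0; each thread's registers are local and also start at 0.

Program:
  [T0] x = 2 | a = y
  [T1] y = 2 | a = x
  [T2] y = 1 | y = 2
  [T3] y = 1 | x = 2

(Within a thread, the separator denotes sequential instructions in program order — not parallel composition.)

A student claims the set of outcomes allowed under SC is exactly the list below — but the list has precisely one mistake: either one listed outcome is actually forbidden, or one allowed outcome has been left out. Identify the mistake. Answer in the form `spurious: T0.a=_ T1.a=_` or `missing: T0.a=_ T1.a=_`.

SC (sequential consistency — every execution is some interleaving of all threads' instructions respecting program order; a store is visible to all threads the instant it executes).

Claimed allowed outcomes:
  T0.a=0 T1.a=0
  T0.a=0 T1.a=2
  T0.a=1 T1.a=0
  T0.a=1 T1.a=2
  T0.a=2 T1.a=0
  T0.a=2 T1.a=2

spurious: T0.a=0 T1.a=0

outcome vector order: (T0.a,T1.a)
SC (5): 0/2, 1/0, 1/2, 2/0, 2/2
claimed∖SC = {0/0}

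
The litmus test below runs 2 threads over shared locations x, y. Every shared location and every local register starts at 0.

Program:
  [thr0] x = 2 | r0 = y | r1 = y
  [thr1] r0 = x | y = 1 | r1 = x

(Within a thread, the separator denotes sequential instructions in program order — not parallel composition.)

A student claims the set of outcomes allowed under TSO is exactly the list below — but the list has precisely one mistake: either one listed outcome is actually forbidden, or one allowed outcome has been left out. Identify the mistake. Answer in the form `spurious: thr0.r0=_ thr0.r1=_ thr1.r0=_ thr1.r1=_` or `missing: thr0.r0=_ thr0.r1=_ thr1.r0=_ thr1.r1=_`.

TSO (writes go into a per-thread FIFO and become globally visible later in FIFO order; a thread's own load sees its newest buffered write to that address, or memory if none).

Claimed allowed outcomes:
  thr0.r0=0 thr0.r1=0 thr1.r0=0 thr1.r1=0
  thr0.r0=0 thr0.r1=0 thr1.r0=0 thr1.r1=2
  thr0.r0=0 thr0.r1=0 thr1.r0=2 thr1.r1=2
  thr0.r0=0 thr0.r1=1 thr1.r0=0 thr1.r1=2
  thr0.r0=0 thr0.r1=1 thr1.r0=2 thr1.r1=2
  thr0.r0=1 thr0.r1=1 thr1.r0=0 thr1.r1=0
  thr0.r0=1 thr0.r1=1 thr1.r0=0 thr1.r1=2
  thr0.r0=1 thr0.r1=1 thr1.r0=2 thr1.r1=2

outcome vector order: (thr0.r0,thr0.r1,thr1.r0,thr1.r1)
under TSO → <0 0 0 0> <0 0 0 2> <0 0 2 2> <0 1 0 0> <0 1 0 2> <0 1 2 2> <1 1 0 0> <1 1 0 2> <1 1 2 2>
TSO∖claimed = {<0 1 0 0>}

missing: thr0.r0=0 thr0.r1=1 thr1.r0=0 thr1.r1=0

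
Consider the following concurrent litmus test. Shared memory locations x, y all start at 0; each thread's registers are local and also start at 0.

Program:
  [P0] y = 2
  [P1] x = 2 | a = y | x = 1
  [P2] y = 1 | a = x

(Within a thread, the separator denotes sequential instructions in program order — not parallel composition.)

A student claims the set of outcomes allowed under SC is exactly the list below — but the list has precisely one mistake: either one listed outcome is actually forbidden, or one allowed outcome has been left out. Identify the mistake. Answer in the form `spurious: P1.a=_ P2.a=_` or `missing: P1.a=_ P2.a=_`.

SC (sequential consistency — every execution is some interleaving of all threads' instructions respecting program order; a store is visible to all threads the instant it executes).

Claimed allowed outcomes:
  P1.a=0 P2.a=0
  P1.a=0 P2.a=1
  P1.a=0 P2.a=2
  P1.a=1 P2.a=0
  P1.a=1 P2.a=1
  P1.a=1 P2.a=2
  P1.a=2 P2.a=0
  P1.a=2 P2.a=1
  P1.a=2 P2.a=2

spurious: P1.a=0 P2.a=0

outcome vector order: (P1.a,P2.a)
SC (8): 0/1, 0/2, 1/0, 1/1, 1/2, 2/0, 2/1, 2/2
claimed∖SC = {0/0}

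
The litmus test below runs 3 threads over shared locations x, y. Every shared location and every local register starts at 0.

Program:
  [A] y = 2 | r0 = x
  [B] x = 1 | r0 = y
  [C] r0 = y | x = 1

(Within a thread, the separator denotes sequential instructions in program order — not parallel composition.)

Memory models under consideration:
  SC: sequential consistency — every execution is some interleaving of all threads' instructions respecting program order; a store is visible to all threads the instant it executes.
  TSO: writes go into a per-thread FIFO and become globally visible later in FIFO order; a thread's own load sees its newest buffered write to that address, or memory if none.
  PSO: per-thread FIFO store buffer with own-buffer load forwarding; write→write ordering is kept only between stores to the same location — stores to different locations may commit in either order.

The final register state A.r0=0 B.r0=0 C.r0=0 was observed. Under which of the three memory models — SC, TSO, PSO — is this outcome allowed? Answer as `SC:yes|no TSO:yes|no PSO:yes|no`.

SC:no TSO:yes PSO:yes

outcome vector order: (A.r0,B.r0,C.r0)
SC (6): 0/2/0; 0/2/2; 1/0/0; 1/0/2; 1/2/0; 1/2/2
TSO (8): 0/0/0; 0/0/2; 0/2/0; 0/2/2; 1/0/0; 1/0/2; 1/2/0; 1/2/2
PSO (8): 0/0/0; 0/0/2; 0/2/0; 0/2/2; 1/0/0; 1/0/2; 1/2/0; 1/2/2
target 0/0/0 ∈ {TSO,PSO}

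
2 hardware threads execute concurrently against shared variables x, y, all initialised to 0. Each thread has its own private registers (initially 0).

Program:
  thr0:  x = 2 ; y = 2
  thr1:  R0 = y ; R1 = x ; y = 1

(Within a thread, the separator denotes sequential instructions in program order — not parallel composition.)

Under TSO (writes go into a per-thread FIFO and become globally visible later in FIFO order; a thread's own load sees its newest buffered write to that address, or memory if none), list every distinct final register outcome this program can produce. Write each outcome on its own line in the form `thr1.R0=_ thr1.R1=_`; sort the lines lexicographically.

outcome vector order: (thr1.R0,thr1.R1)
|TSO outcomes| = 3

thr1.R0=0 thr1.R1=0
thr1.R0=0 thr1.R1=2
thr1.R0=2 thr1.R1=2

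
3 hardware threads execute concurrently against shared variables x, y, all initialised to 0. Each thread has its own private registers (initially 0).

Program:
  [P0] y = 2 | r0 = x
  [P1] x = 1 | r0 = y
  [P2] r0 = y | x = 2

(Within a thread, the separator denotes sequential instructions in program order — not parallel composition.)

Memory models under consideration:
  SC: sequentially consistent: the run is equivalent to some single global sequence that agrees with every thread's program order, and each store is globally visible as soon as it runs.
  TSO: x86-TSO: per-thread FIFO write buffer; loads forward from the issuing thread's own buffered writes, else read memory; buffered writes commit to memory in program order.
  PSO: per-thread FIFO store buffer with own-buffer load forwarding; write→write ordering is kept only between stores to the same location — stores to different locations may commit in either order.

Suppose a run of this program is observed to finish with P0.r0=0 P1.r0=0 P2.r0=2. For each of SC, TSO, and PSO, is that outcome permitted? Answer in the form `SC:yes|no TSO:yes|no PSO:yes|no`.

SC:no TSO:yes PSO:yes

outcome vector order: (P0.r0,P1.r0,P2.r0)
SC: 10 outcomes — {<0 2 0>, <0 2 2>, <1 0 0>, <1 0 2>, <1 2 0>, <1 2 2>, <2 0 0>, <2 0 2>, <2 2 0>, <2 2 2>}
TSO: 12 outcomes — {<0 0 0>, <0 0 2>, <0 2 0>, <0 2 2>, <1 0 0>, <1 0 2>, <1 2 0>, <1 2 2>, <2 0 0>, <2 0 2>, <2 2 0>, <2 2 2>}
PSO: 12 outcomes — {<0 0 0>, <0 0 2>, <0 2 0>, <0 2 2>, <1 0 0>, <1 0 2>, <1 2 0>, <1 2 2>, <2 0 0>, <2 0 2>, <2 2 0>, <2 2 2>}
target <0 0 2> ∈ {TSO,PSO}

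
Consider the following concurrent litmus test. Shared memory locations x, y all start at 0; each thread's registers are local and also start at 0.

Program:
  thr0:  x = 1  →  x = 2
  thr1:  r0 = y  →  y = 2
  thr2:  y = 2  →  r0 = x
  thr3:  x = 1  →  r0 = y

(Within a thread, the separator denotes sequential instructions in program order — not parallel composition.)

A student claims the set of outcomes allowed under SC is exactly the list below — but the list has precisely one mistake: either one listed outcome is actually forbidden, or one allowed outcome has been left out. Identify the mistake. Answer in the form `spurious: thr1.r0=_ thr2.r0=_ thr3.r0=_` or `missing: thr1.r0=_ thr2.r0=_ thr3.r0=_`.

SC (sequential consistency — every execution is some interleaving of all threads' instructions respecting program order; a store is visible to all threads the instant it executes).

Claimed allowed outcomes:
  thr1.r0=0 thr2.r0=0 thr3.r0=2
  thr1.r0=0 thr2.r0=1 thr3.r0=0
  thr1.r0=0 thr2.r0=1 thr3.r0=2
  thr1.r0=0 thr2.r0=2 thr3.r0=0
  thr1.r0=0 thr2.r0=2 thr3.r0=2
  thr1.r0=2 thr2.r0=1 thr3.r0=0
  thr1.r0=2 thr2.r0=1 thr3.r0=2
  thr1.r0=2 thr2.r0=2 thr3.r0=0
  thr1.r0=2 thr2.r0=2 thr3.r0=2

missing: thr1.r0=2 thr2.r0=0 thr3.r0=2

outcome vector order: (thr1.r0,thr2.r0,thr3.r0)
SC (10): (0,0,2); (0,1,0); (0,1,2); (0,2,0); (0,2,2); (2,0,2); (2,1,0); (2,1,2); (2,2,0); (2,2,2)
SC∖claimed = {(2,0,2)}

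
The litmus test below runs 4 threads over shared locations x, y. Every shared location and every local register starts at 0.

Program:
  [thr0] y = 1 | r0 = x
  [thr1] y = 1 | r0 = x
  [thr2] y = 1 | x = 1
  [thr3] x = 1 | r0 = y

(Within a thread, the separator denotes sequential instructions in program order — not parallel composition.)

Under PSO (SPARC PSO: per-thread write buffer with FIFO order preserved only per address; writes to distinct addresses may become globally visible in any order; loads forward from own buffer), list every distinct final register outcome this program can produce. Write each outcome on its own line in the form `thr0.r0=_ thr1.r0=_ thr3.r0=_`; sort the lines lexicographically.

outcome vector order: (thr0.r0,thr1.r0,thr3.r0)
|PSO outcomes| = 8

thr0.r0=0 thr1.r0=0 thr3.r0=0
thr0.r0=0 thr1.r0=0 thr3.r0=1
thr0.r0=0 thr1.r0=1 thr3.r0=0
thr0.r0=0 thr1.r0=1 thr3.r0=1
thr0.r0=1 thr1.r0=0 thr3.r0=0
thr0.r0=1 thr1.r0=0 thr3.r0=1
thr0.r0=1 thr1.r0=1 thr3.r0=0
thr0.r0=1 thr1.r0=1 thr3.r0=1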